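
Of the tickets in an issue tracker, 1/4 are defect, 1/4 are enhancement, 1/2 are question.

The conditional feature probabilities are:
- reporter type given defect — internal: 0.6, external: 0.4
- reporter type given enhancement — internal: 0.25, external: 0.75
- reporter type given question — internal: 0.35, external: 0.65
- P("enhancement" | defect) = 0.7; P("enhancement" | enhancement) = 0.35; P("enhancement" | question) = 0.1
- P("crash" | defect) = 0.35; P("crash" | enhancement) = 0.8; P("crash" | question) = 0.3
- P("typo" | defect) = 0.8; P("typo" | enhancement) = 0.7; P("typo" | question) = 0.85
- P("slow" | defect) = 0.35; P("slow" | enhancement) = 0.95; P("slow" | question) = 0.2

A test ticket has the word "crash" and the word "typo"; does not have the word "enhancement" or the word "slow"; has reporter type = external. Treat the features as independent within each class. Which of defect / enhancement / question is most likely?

defect: 0.25 × 0.4 × (1−0.7) × 0.35 × 0.8 × (1−0.35) = 0.00546
enhancement: 0.25 × 0.75 × (1−0.35) × 0.8 × 0.7 × (1−0.95) = 0.0034125
question: 0.5 × 0.65 × (1−0.1) × 0.3 × 0.85 × (1−0.2) = 0.05967
Highest score → question.

question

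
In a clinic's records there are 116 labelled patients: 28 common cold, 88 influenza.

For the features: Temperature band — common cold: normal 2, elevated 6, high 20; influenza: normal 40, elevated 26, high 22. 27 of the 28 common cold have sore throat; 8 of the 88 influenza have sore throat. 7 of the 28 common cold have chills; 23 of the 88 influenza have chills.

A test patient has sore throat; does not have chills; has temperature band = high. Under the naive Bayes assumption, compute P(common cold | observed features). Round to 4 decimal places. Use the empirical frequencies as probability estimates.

0.9073

common cold: (28/116) × (20/28) × (27/28) × (21/28) ≈ 0.124692
influenza: (88/116) × (22/88) × (8/88) × (65/88) ≈ 0.0127351
P(common cold | x) = 0.124692 / 0.1374271 ≈ 0.9073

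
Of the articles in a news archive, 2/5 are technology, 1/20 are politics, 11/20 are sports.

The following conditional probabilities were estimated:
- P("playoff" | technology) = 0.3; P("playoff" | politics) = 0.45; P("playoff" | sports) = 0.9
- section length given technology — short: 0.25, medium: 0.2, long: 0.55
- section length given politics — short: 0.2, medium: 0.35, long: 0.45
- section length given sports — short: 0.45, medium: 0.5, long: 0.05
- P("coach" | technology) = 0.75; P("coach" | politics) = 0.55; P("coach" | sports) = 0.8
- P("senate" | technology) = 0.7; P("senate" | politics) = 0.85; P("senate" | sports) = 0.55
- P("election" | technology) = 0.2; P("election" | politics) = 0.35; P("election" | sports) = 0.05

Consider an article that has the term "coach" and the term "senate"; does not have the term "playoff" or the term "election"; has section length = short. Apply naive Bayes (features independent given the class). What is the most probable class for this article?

technology

technology: 0.4 × (1−0.3) × 0.25 × 0.75 × 0.7 × (1−0.2) = 0.0294
politics: 0.05 × (1−0.45) × 0.2 × 0.55 × 0.85 × (1−0.35) = 0.0016713125
sports: 0.55 × (1−0.9) × 0.45 × 0.8 × 0.55 × (1−0.05) = 0.0103455
Highest score → technology.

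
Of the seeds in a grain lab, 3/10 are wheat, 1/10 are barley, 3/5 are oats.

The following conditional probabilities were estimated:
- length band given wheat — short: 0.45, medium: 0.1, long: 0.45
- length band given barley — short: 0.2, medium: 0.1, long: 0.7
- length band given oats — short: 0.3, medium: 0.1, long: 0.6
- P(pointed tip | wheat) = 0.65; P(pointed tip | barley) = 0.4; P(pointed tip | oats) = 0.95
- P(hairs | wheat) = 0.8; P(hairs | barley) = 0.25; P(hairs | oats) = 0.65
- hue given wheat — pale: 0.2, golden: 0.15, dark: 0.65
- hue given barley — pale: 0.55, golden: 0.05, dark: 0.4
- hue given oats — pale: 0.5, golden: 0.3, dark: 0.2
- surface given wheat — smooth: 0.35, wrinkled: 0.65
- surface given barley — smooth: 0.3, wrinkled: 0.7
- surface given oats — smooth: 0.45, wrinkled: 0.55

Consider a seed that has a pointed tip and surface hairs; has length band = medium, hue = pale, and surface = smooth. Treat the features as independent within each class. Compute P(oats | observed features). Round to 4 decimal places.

0.8690

wheat: 0.3 × 0.1 × 0.65 × 0.8 × 0.2 × 0.35 = 0.001092
barley: 0.1 × 0.1 × 0.4 × 0.25 × 0.55 × 0.3 = 0.000165
oats: 0.6 × 0.1 × 0.95 × 0.65 × 0.5 × 0.45 = 0.00833625
P(oats | x) = 0.00833625 / 0.00959325 ≈ 0.8690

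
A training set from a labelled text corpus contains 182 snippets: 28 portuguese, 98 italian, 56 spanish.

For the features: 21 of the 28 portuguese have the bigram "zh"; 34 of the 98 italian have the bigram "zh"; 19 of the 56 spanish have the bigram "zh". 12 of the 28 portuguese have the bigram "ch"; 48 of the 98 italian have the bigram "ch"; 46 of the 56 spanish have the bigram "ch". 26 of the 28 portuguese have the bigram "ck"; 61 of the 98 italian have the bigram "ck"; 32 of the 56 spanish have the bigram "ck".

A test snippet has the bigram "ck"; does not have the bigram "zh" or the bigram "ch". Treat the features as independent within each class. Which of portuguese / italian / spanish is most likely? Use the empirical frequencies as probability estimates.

portuguese: (28/182) × (7/28) × (16/28) × (26/28) ≈ 0.0204082
italian: (98/182) × (64/98) × (50/98) × (61/98) ≈ 0.111675
spanish: (56/182) × (37/56) × (10/56) × (32/56) ≈ 0.0207446
Highest score → italian.

italian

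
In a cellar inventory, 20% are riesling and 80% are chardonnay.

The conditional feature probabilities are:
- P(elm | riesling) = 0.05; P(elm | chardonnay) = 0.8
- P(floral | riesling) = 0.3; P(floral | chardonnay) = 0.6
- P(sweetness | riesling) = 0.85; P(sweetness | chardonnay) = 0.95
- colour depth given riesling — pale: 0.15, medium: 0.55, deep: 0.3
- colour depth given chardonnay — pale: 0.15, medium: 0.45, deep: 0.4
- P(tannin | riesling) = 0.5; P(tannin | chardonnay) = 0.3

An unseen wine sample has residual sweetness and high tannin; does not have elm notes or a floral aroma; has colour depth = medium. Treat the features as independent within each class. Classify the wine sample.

riesling: 0.2 × (1−0.05) × (1−0.3) × 0.85 × 0.55 × 0.5 = 0.03108875
chardonnay: 0.8 × (1−0.8) × (1−0.6) × 0.95 × 0.45 × 0.3 = 0.008208
Highest score → riesling.

riesling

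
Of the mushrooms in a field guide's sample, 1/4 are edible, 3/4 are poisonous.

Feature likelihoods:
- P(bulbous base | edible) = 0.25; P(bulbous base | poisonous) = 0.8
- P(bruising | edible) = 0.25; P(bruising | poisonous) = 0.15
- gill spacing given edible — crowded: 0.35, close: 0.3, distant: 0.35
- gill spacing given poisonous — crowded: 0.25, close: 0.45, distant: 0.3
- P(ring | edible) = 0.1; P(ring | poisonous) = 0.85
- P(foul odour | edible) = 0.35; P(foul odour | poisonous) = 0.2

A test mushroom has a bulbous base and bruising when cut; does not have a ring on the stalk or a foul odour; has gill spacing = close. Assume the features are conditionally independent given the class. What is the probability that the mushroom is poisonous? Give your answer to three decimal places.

edible: 0.25 × 0.25 × 0.25 × 0.3 × (1−0.1) × (1−0.35) = 0.0027421875
poisonous: 0.75 × 0.8 × 0.15 × 0.45 × (1−0.85) × (1−0.2) = 0.00486
P(poisonous | x) = 0.00486 / 0.0076021875 ≈ 0.639

0.639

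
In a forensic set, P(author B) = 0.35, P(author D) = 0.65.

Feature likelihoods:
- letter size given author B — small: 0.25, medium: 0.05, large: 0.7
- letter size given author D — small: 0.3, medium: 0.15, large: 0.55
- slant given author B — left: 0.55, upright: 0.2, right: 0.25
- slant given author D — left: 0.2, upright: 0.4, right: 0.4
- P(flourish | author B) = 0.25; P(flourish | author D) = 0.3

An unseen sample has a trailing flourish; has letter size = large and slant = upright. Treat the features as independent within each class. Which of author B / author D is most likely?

author B: 0.35 × 0.7 × 0.2 × 0.25 = 0.01225
author D: 0.65 × 0.55 × 0.4 × 0.3 = 0.0429
Highest score → author D.

author D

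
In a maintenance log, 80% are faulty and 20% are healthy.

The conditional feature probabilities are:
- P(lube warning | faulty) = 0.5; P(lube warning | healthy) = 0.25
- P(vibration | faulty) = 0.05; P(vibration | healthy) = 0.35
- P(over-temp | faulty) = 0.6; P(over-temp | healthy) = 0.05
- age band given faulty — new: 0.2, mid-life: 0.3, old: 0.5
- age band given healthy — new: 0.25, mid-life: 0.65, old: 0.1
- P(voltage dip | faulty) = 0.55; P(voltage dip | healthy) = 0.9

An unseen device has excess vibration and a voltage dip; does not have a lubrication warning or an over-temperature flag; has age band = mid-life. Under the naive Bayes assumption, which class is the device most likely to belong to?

faulty: 0.8 × (1−0.5) × 0.05 × (1−0.6) × 0.3 × 0.55 = 0.00132
healthy: 0.2 × (1−0.25) × 0.35 × (1−0.05) × 0.65 × 0.9 = 0.029176875
Highest score → healthy.

healthy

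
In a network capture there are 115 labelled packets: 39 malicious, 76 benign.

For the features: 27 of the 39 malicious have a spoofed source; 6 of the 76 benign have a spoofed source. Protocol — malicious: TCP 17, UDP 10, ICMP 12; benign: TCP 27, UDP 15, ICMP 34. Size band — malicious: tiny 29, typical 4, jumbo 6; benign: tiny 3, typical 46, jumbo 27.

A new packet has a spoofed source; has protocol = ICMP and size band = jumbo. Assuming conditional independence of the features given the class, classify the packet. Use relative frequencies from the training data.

malicious: (39/115) × (27/39) × (12/39) × (6/39) ≈ 0.011114
benign: (76/115) × (6/76) × (34/76) × (27/76) ≈ 0.00829218
Highest score → malicious.

malicious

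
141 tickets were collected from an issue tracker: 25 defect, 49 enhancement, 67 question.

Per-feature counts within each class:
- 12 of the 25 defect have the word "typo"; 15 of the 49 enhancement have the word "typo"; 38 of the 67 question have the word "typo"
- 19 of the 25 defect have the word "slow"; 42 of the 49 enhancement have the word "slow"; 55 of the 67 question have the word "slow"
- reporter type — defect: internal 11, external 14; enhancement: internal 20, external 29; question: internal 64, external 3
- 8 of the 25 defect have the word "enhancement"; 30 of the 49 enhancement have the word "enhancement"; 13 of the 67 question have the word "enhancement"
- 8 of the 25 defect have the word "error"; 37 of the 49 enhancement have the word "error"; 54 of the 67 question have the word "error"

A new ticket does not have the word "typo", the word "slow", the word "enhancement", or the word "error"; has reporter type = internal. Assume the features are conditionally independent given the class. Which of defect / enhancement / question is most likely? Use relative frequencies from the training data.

defect: (25/141) × (13/25) × (6/25) × (11/25) × (17/25) × (17/25) ≈ 0.00450201
enhancement: (49/141) × (34/49) × (7/49) × (20/49) × (19/49) × (12/49) ≈ 0.00133518
question: (67/141) × (29/67) × (12/67) × (64/67) × (54/67) × (13/67) ≈ 0.00550273
Highest score → question.

question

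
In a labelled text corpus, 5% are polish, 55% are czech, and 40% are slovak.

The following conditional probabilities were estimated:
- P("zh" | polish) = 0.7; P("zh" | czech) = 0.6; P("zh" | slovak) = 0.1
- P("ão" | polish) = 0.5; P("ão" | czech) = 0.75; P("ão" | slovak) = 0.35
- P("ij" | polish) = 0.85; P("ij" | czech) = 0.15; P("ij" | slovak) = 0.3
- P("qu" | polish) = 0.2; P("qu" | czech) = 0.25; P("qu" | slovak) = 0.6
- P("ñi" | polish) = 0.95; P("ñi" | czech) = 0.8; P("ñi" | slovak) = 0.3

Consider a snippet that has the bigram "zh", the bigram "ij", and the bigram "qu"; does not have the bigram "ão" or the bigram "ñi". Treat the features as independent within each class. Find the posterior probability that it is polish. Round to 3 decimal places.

polish: 0.05 × 0.7 × (1−0.5) × 0.85 × 0.2 × (1−0.95) = 0.00014875
czech: 0.55 × 0.6 × (1−0.75) × 0.15 × 0.25 × (1−0.8) = 0.00061875
slovak: 0.4 × 0.1 × (1−0.35) × 0.3 × 0.6 × (1−0.3) = 0.003276
P(polish | x) = 0.00014875 / 0.0040435 ≈ 0.037

0.037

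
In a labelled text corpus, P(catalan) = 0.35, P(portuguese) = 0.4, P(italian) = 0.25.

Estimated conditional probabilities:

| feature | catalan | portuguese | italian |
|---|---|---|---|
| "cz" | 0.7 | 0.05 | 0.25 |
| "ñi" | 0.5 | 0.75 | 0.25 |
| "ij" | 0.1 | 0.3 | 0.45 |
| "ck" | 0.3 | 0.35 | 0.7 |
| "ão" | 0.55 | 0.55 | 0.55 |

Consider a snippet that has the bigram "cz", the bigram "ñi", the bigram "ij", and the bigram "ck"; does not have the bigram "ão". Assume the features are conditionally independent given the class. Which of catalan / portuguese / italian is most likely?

italian

catalan: 0.35 × 0.7 × 0.5 × 0.1 × 0.3 × (1−0.55) = 0.00165375
portuguese: 0.4 × 0.05 × 0.75 × 0.3 × 0.35 × (1−0.55) = 0.00070875
italian: 0.25 × 0.25 × 0.25 × 0.45 × 0.7 × (1−0.55) = 0.00221484375
Highest score → italian.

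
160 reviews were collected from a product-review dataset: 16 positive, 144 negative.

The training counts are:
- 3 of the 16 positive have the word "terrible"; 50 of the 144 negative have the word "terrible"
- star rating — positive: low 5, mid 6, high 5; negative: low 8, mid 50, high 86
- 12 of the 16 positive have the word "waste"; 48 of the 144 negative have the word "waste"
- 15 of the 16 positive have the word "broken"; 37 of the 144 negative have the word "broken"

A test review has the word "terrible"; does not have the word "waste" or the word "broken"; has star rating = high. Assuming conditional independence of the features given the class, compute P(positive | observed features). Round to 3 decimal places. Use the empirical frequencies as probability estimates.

0.001

positive: (16/160) × (3/16) × (5/16) × (4/16) × (1/16) = 0.000091552734375
negative: (144/160) × (50/144) × (86/144) × (96/144) × (107/144) ≈ 0.0924519
P(positive | x) = 0.000091552734375 / 0.092543452734375 ≈ 0.001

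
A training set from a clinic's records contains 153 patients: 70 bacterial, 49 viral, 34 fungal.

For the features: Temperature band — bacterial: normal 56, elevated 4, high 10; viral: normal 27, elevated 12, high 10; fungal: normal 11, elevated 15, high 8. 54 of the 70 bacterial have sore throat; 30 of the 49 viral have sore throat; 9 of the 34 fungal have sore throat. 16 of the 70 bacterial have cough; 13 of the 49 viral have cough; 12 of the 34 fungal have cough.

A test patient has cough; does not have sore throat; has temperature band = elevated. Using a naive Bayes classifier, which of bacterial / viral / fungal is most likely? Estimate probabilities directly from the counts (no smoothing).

fungal

bacterial: (70/153) × (4/70) × (16/70) × (16/70) ≈ 0.00136588
viral: (49/153) × (12/49) × (19/49) × (13/49) ≈ 0.00806853
fungal: (34/153) × (15/34) × (25/34) × (12/34) ≈ 0.0254427
Highest score → fungal.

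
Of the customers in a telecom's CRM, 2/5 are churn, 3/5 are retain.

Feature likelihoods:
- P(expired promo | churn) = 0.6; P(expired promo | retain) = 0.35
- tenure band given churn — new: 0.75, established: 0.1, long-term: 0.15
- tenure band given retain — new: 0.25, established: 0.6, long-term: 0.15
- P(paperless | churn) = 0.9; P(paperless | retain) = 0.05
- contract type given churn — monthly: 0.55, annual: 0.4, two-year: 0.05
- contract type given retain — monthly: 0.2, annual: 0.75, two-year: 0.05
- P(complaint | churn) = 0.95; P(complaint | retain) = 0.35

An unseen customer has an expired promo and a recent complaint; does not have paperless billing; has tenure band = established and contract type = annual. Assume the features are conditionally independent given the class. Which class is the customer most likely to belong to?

retain

churn: 0.4 × 0.6 × 0.1 × (1−0.9) × 0.4 × 0.95 = 0.000912
retain: 0.6 × 0.35 × 0.6 × (1−0.05) × 0.75 × 0.35 = 0.03142125
Highest score → retain.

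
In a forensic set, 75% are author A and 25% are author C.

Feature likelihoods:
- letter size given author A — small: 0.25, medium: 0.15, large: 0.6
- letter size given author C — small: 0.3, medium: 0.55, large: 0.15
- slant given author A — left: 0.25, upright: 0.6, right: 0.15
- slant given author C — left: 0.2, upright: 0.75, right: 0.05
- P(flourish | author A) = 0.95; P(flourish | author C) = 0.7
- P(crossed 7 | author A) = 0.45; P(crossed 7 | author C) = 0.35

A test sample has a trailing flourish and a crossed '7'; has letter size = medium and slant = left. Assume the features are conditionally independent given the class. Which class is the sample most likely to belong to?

author A

author A: 0.75 × 0.15 × 0.25 × 0.95 × 0.45 = 0.0120234375
author C: 0.25 × 0.55 × 0.2 × 0.7 × 0.35 = 0.0067375
Highest score → author A.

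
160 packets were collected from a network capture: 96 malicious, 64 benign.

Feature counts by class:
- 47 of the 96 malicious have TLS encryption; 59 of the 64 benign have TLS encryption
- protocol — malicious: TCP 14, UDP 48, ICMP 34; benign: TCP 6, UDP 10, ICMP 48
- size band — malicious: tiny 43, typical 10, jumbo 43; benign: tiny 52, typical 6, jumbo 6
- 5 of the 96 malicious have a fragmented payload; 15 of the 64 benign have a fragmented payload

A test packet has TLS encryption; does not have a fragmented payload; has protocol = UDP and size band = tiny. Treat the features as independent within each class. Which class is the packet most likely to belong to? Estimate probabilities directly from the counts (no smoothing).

malicious

malicious: (96/160) × (47/96) × (48/96) × (43/96) × (91/96) ≈ 0.0623613
benign: (64/160) × (59/64) × (10/64) × (52/64) × (49/64) = 0.03584194183349609375
Highest score → malicious.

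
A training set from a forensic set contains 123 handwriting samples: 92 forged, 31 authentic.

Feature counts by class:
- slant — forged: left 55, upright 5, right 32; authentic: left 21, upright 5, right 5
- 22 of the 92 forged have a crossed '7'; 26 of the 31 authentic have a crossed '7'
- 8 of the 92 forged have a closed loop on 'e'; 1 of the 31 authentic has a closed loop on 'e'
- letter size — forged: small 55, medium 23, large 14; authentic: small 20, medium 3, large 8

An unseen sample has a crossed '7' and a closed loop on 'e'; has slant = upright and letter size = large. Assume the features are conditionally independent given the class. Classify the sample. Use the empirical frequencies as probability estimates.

forged: (92/123) × (5/92) × (22/92) × (8/92) × (14/92) ≈ 0.00012863
authentic: (31/123) × (5/31) × (26/31) × (1/31) × (8/31) ≈ 0.00028382
Highest score → authentic.

authentic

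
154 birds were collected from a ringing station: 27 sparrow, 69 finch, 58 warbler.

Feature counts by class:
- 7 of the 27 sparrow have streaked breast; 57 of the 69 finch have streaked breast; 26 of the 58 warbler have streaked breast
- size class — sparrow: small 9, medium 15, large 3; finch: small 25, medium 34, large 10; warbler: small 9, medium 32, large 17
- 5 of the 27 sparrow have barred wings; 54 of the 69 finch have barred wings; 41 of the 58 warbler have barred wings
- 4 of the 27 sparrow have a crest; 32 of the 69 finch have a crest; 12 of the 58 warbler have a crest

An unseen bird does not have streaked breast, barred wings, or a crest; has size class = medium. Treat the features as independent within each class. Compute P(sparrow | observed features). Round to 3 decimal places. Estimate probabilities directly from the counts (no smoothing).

0.617

sparrow: (27/154) × (20/27) × (15/27) × (22/27) × (23/27) ≈ 0.0500795
finch: (69/154) × (12/69) × (34/69) × (15/69) × (37/69) ≈ 0.00447595
warbler: (58/154) × (32/58) × (32/58) × (17/58) × (46/58) ≈ 0.0266503
P(sparrow | x) = 0.0500795 / 0.08120575 ≈ 0.617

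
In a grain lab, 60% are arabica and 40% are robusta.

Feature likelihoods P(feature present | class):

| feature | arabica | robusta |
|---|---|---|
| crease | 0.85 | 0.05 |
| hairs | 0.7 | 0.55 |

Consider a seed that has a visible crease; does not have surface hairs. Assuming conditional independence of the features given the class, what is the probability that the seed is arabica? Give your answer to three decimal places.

0.944

arabica: 0.6 × 0.85 × (1−0.7) = 0.153
robusta: 0.4 × 0.05 × (1−0.55) = 0.009
P(arabica | x) = 0.153 / 0.162 ≈ 0.944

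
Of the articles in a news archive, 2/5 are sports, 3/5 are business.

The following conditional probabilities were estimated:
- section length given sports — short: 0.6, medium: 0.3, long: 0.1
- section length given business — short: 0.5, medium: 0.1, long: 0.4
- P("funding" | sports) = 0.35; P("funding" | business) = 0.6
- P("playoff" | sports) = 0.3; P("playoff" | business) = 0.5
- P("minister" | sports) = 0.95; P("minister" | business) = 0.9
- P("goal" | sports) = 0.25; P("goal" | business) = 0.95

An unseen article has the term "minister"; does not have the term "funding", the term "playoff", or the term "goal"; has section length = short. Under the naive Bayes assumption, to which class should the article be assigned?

sports: 0.4 × 0.6 × (1−0.35) × (1−0.3) × 0.95 × (1−0.25) = 0.077805
business: 0.6 × 0.5 × (1−0.6) × (1−0.5) × 0.9 × (1−0.95) = 0.0027
Highest score → sports.

sports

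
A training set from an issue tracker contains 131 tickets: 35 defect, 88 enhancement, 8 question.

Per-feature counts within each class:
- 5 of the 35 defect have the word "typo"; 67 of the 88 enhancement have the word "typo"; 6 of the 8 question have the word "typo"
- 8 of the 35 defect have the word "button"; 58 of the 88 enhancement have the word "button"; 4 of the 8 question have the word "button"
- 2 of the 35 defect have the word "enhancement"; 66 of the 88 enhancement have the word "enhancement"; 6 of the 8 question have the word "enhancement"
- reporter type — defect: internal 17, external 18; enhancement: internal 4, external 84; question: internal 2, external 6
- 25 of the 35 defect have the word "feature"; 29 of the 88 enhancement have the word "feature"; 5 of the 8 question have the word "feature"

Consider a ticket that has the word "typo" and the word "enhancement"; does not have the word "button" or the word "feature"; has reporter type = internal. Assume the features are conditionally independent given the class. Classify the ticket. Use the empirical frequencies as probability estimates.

enhancement

defect: (35/131) × (5/35) × (27/35) × (2/35) × (17/35) × (10/35) ≈ 0.00023349
enhancement: (88/131) × (67/88) × (30/88) × (66/88) × (4/88) × (59/88) ≈ 0.0039852
question: (8/131) × (6/8) × (4/8) × (6/8) × (2/8) × (3/8) ≈ 0.00161021
Highest score → enhancement.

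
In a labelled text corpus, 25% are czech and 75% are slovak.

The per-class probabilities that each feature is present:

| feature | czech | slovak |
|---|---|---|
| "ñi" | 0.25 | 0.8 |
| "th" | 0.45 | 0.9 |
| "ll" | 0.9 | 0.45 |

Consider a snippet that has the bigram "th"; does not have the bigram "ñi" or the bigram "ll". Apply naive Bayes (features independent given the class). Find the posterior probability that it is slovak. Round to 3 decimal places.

czech: 0.25 × (1−0.25) × 0.45 × (1−0.9) = 0.0084375
slovak: 0.75 × (1−0.8) × 0.9 × (1−0.45) = 0.07425
P(slovak | x) = 0.07425 / 0.0826875 ≈ 0.898

0.898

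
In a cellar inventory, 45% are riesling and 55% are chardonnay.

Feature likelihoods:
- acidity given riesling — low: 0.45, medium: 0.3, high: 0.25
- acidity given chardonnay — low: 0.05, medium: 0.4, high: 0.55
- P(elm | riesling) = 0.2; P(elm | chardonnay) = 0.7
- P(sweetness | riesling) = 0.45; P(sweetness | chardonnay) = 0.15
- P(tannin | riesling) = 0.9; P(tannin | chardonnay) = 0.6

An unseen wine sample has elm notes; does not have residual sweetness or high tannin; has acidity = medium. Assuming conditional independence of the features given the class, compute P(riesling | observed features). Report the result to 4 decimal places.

riesling: 0.45 × 0.3 × 0.2 × (1−0.45) × (1−0.9) = 0.001485
chardonnay: 0.55 × 0.4 × 0.7 × (1−0.15) × (1−0.6) = 0.05236
P(riesling | x) = 0.001485 / 0.053845 ≈ 0.0276

0.0276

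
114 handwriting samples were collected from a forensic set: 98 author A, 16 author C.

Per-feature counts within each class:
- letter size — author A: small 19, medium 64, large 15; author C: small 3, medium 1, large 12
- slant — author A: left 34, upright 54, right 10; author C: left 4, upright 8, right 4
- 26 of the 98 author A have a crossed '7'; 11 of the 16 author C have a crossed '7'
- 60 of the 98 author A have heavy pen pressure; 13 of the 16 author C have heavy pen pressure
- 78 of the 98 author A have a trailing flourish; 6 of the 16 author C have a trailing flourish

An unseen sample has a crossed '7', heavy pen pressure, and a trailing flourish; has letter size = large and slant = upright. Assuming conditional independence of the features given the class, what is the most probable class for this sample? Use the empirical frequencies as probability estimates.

author C

author A: (98/114) × (15/98) × (54/98) × (26/98) × (60/98) × (78/98) ≈ 0.00937336
author C: (16/114) × (12/16) × (8/16) × (11/16) × (13/16) × (6/16) ≈ 0.0110249
Highest score → author C.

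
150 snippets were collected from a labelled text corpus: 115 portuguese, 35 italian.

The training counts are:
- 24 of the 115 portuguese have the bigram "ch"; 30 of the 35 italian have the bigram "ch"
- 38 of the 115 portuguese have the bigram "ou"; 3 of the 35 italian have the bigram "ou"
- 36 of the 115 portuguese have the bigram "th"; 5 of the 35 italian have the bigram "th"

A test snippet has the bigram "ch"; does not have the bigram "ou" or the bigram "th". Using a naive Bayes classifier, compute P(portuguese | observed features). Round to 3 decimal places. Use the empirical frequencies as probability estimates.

0.320

portuguese: (115/150) × (24/115) × (77/115) × (79/115) ≈ 0.073594
italian: (35/150) × (30/35) × (32/35) × (30/35) ≈ 0.156735
P(portuguese | x) = 0.073594 / 0.230329 ≈ 0.320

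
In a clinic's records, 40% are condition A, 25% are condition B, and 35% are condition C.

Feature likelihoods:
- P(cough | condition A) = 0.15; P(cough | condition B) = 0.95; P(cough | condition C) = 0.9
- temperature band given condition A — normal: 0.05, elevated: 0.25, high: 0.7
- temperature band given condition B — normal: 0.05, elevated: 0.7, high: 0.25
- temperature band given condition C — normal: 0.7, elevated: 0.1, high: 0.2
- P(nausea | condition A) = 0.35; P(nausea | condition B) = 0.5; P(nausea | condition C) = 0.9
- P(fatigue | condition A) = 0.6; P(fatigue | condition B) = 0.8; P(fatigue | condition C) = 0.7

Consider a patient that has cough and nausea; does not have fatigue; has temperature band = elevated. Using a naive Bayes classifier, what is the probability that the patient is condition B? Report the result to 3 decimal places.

0.611

condition A: 0.4 × 0.15 × 0.25 × 0.35 × (1−0.6) = 0.0021
condition B: 0.25 × 0.95 × 0.7 × 0.5 × (1−0.8) = 0.016625
condition C: 0.35 × 0.9 × 0.1 × 0.9 × (1−0.7) = 0.008505
P(condition B | x) = 0.016625 / 0.02723 ≈ 0.611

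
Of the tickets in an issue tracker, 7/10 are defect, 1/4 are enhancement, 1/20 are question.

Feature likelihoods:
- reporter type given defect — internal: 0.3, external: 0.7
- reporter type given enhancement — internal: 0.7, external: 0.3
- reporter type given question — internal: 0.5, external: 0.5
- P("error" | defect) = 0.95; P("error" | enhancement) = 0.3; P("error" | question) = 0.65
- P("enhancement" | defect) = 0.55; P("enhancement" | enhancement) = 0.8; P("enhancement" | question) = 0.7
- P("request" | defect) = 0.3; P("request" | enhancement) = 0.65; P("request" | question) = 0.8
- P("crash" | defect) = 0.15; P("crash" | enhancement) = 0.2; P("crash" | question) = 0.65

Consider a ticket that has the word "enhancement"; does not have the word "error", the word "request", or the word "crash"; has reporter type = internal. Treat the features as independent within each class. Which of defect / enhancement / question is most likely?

defect: 0.7 × 0.3 × (1−0.95) × 0.55 × (1−0.3) × (1−0.15) = 0.003436125
enhancement: 0.25 × 0.7 × (1−0.3) × 0.8 × (1−0.65) × (1−0.2) = 0.02744
question: 0.05 × 0.5 × (1−0.65) × 0.7 × (1−0.8) × (1−0.65) = 0.00042875
Highest score → enhancement.

enhancement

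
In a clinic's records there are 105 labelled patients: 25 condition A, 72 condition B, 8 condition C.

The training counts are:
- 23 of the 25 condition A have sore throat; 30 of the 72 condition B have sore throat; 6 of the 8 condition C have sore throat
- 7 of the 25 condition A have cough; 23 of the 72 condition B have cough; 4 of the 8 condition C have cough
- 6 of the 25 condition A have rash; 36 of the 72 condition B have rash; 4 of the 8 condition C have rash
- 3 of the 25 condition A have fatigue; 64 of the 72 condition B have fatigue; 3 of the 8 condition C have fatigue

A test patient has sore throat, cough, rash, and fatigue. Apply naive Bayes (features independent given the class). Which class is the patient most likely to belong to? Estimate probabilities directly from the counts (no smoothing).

condition A: (25/105) × (23/25) × (7/25) × (6/25) × (3/25) = 0.0017664
condition B: (72/105) × (30/72) × (23/72) × (36/72) × (64/72) ≈ 0.0405644
condition C: (8/105) × (6/8) × (4/8) × (4/8) × (3/8) ≈ 0.00535714
Highest score → condition B.

condition B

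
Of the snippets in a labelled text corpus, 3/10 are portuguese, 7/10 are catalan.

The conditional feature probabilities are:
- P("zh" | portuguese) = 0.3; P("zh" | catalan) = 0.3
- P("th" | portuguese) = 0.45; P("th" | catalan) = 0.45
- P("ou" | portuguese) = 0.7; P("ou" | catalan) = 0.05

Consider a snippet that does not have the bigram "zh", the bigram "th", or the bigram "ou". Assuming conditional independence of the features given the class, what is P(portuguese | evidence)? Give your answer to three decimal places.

0.119

portuguese: 0.3 × (1−0.3) × (1−0.45) × (1−0.7) = 0.03465
catalan: 0.7 × (1−0.3) × (1−0.45) × (1−0.05) = 0.256025
P(portuguese | x) = 0.03465 / 0.290675 ≈ 0.119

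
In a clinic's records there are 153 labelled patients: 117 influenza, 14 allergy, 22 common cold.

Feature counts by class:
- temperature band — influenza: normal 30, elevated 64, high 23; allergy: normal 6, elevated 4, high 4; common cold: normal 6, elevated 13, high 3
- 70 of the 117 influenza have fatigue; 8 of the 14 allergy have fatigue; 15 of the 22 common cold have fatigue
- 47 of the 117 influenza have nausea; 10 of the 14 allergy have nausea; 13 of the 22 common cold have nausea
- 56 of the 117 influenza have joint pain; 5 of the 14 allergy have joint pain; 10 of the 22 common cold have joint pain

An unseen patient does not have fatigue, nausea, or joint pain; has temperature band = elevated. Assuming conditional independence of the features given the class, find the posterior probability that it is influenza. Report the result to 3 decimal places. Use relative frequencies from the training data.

influenza: (117/153) × (64/117) × (47/117) × (70/117) × (61/117) ≈ 0.0524151
allergy: (14/153) × (4/14) × (6/14) × (4/14) × (9/14) ≈ 0.00205797
common cold: (22/153) × (13/22) × (7/22) × (9/22) × (12/22) ≈ 0.00603262
P(influenza | x) = 0.0524151 / 0.06050569 ≈ 0.866

0.866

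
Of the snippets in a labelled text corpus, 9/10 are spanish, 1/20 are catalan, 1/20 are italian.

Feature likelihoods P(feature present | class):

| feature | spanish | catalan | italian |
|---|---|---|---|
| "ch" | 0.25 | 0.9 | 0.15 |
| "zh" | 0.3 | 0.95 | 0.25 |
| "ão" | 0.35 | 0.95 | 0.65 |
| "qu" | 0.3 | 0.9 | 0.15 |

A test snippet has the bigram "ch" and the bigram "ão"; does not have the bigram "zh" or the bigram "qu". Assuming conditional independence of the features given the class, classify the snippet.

spanish

spanish: 0.9 × 0.25 × (1−0.3) × 0.35 × (1−0.3) = 0.0385875
catalan: 0.05 × 0.9 × (1−0.95) × 0.95 × (1−0.9) = 0.00021375
italian: 0.05 × 0.15 × (1−0.25) × 0.65 × (1−0.15) = 0.0031078125
Highest score → spanish.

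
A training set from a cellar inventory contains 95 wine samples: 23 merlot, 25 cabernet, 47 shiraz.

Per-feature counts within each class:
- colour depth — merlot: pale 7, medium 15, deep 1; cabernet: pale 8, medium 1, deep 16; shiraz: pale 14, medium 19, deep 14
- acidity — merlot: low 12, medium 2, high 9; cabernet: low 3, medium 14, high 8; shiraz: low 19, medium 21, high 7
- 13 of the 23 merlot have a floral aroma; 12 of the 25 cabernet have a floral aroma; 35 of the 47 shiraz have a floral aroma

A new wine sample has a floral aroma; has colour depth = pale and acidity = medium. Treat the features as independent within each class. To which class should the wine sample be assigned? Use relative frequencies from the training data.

shiraz

merlot: (23/95) × (7/23) × (2/23) × (13/23) ≈ 0.00362153
cabernet: (25/95) × (8/25) × (14/25) × (12/25) ≈ 0.0226358
shiraz: (47/95) × (14/47) × (21/47) × (35/47) ≈ 0.0490339
Highest score → shiraz.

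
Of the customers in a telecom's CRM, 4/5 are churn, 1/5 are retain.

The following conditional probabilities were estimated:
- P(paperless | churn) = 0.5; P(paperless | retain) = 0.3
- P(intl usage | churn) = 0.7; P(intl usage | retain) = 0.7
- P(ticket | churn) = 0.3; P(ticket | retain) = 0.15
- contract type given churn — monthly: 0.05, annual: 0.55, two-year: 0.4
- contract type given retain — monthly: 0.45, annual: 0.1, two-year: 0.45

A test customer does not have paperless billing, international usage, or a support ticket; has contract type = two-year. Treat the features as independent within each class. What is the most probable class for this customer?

churn: 0.8 × (1−0.5) × (1−0.7) × (1−0.3) × 0.4 = 0.0336
retain: 0.2 × (1−0.3) × (1−0.7) × (1−0.15) × 0.45 = 0.016065
Highest score → churn.

churn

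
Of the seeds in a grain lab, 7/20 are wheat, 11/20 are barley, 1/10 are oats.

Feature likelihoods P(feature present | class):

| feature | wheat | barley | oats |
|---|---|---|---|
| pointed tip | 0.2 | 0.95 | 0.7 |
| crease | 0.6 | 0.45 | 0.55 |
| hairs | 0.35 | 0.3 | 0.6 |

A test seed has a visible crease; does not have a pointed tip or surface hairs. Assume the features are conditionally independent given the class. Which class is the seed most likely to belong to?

wheat: 0.35 × (1−0.2) × 0.6 × (1−0.35) = 0.1092
barley: 0.55 × (1−0.95) × 0.45 × (1−0.3) = 0.0086625
oats: 0.1 × (1−0.7) × 0.55 × (1−0.6) = 0.0066
Highest score → wheat.

wheat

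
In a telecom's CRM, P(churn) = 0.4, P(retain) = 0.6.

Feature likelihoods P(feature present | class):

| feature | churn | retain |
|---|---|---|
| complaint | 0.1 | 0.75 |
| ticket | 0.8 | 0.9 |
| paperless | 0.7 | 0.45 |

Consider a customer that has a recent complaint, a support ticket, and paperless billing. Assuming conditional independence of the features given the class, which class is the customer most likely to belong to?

churn: 0.4 × 0.1 × 0.8 × 0.7 = 0.0224
retain: 0.6 × 0.75 × 0.9 × 0.45 = 0.18225
Highest score → retain.

retain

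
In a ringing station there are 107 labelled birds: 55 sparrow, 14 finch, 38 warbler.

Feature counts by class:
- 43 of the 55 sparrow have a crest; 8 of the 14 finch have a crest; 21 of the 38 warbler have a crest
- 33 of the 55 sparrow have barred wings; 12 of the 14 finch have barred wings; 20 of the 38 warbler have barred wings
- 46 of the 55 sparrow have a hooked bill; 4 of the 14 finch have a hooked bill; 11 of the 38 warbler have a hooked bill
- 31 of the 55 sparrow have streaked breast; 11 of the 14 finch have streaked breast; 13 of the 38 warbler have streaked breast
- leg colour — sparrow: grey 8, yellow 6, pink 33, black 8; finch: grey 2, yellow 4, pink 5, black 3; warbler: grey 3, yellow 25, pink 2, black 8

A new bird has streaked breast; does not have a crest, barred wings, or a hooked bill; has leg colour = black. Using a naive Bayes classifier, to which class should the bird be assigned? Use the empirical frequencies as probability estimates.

sparrow: (55/107) × (12/55) × (22/55) × (9/55) × (31/55) × (8/55) ≈ 0.000601816
finch: (14/107) × (6/14) × (2/14) × (10/14) × (11/14) × (3/14) ≈ 0.000963384
warbler: (38/107) × (17/38) × (18/38) × (27/38) × (13/38) × (8/38) ≈ 0.00385124
Highest score → warbler.

warbler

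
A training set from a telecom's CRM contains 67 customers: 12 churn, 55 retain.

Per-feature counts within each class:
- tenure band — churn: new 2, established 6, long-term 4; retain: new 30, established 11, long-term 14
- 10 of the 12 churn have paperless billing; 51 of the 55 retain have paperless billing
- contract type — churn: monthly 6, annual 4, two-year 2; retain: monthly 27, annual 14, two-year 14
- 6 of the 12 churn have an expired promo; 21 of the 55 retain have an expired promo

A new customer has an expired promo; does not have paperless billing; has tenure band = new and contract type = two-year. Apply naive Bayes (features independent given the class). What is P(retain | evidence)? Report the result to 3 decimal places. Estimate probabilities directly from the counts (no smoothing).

churn: (12/67) × (2/12) × (2/12) × (2/12) × (6/12) ≈ 0.000414594
retain: (55/67) × (30/55) × (4/55) × (14/55) × (21/55) ≈ 0.00316494
P(retain | x) = 0.00316494 / 0.003579534 ≈ 0.884

0.884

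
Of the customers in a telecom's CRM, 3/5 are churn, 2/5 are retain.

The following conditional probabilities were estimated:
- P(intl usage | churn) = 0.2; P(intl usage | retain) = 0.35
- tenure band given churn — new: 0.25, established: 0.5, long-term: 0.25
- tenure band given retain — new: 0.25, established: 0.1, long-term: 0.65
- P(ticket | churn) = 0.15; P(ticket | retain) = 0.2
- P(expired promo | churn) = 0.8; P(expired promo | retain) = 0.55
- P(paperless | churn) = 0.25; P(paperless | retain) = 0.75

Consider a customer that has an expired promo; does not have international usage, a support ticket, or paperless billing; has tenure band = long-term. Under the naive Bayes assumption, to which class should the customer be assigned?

churn

churn: 0.6 × (1−0.2) × 0.25 × (1−0.15) × 0.8 × (1−0.25) = 0.0612
retain: 0.4 × (1−0.35) × 0.65 × (1−0.2) × 0.55 × (1−0.75) = 0.01859
Highest score → churn.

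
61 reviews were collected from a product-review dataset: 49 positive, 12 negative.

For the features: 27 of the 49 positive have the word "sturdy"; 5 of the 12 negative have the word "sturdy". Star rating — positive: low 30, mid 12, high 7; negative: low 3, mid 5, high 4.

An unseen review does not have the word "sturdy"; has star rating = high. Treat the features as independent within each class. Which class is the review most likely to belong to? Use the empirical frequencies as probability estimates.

positive

positive: (49/61) × (22/49) × (7/49) ≈ 0.0515222
negative: (12/61) × (7/12) × (4/12) ≈ 0.0382514
Highest score → positive.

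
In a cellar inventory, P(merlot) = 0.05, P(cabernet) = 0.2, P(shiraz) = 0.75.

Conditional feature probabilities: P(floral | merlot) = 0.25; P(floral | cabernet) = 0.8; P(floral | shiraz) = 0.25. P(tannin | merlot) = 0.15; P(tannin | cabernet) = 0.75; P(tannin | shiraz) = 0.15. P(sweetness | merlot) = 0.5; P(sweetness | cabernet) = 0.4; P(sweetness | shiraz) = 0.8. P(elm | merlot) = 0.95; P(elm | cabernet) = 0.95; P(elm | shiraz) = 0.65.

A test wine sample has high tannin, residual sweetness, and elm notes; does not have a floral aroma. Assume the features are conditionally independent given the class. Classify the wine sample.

merlot: 0.05 × (1−0.25) × 0.15 × 0.5 × 0.95 = 0.002671875
cabernet: 0.2 × (1−0.8) × 0.75 × 0.4 × 0.95 = 0.0114
shiraz: 0.75 × (1−0.25) × 0.15 × 0.8 × 0.65 = 0.043875
Highest score → shiraz.

shiraz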